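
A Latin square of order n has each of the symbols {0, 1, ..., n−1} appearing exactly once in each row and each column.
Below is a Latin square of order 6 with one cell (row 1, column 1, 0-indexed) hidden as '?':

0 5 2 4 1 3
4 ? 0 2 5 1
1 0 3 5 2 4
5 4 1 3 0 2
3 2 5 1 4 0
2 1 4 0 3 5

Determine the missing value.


Row 1 contains symbols [0, 1, 2, 4, 5] — missing [3].
Column 1 contains symbols [0, 1, 2, 4, 5] — missing [3].
The missing symbol must appear in both missing sets; intersection = [3].
Therefore the hidden value is 3.

Missing value = 3.


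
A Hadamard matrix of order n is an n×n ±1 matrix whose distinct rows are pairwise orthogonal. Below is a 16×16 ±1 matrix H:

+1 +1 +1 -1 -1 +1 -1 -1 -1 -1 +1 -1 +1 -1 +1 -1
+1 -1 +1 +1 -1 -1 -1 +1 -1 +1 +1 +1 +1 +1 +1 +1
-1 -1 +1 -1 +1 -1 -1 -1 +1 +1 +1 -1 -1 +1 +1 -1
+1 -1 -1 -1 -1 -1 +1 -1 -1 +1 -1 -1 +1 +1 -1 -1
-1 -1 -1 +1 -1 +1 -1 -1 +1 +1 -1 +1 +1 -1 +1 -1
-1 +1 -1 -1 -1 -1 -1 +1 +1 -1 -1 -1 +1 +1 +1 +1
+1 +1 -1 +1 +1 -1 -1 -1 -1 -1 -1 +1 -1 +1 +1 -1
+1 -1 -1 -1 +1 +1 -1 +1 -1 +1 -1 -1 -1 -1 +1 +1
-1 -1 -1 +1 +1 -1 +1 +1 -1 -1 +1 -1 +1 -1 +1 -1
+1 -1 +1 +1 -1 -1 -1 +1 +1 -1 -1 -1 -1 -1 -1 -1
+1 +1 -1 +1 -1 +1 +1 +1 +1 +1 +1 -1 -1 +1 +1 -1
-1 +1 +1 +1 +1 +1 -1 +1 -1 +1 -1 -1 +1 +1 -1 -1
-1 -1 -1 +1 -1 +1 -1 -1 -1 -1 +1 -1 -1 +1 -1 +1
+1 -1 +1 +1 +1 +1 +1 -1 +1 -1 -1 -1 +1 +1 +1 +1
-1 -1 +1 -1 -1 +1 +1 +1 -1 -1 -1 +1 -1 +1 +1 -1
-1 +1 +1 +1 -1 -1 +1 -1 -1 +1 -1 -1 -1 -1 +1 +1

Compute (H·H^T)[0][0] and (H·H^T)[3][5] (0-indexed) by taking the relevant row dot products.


Row 0 of H: [1, 1, 1, -1, -1, 1, -1, -1, -1, -1, 1, -1, 1, -1, 1, -1].
Row 3 of H: [1, -1, -1, -1, -1, -1, 1, -1, -1, 1, -1, -1, 1, 1, -1, -1].
Row 5 of H: [-1, 1, -1, -1, -1, -1, -1, 1, 1, -1, -1, -1, 1, 1, 1, 1].
(H·H^T)[0][0] = Σ_j H[0][j]·H[0][j] = (1)² + (1)² + (1)² + (-1)² + (-1)² + (1)² + (-1)² + (-1)² + (-1)² + (-1)² + (1)² + (-1)² + (1)² + (-1)² + (1)² + (-1)² = 1 + 1 + 1 + 1 + 1 + 1 + 1 + 1 + 1 + 1 + 1 + 1 + 1 + 1 + 1 + 1 = 16.
(H·H^T)[3][5] = Σ_j H[3][j]·H[5][j] = (1)·(-1) + (-1)·(1) + (-1)·(-1) + (-1)·(-1) + (-1)·(-1) + (-1)·(-1) + (1)·(-1) + (-1)·(1) + (-1)·(1) + (1)·(-1) + (-1)·(-1) + (-1)·(-1) + (1)·(1) + (1)·(1) + (-1)·(1) + (-1)·(1) = -1 + -1 + 1 + 1 + 1 + 1 + -1 + -1 + -1 + -1 + 1 + 1 + 1 + 1 + -1 + -1 = 0.
So rows 3 and 5 are orthogonal; the diagonal entry equals n = 16.

(0,0) entry = 16; (3,5) entry = 0.


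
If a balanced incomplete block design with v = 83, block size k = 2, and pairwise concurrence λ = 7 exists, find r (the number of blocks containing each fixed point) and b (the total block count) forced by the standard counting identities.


Any 2-(v, k, λ) BIBD satisfies two necessary conditions:
  (i)  Each point sits in r blocks, and counting incidences through any fixed point gives r(k − 1) = λ(v − 1), so r = λ(v − 1)/(k − 1).
  (ii) Total incidences bk = vr, so b = vr/k.
Step 1: r = λ(v − 1)/(k − 1) = 7·(83 − 1)/(2 − 1) = 7·82/1 = 574/1 = 574.
Step 2: b = vr/k = 83·574/2 = 47642/2 = 23821.
Check integrality: r = 574 ∈ Z ✓, b = 23821 ∈ Z ✓.
(These identities are necessary conditions: they determine r and b for any design with these parameters, but do not by themselves prove that one exists.)

r = 574, b = 23821.


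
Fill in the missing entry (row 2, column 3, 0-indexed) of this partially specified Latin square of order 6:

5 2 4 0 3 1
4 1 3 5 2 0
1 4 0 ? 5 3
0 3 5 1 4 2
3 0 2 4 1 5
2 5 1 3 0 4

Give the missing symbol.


Row 2 contains symbols [0, 1, 3, 4, 5] — missing [2].
Column 3 contains symbols [0, 1, 3, 4, 5] — missing [2].
The missing symbol must appear in both missing sets; intersection = [2].
Therefore the hidden value is 2.

Missing value = 2.


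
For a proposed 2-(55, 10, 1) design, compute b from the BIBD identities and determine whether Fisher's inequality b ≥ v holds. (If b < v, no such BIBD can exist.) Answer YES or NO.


r = λ(v − 1)/(k − 1) = 1·54/9 = 6.
b = vr/k = 55·6/10 = 33.
Fisher's inequality: b ≥ v ⇔ 33 ≥ 55? NO.

NO


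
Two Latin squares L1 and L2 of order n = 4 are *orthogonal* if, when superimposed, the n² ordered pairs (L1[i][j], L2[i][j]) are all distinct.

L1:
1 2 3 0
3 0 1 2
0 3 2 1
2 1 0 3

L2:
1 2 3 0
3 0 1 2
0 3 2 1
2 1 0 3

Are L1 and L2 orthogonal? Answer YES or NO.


Form the n² = 16 superimposed pairs (L1[i][j], L2[i][j]), row by row (rows and columns indexed from 0):
row 0: (1,1) (2,2) (3,3) (0,0)
row 1: (3,3) (0,0) (1,1) (2,2)
row 2: (0,0) (3,3) (2,2) (1,1)
row 3: (2,2) (1,1) (0,0) (3,3)
Orthogonality requires all 16 pairs distinct.
But the pair (3,3) repeats: cell (0,2) has L1 = 3, L2 = 3, and cell (1,0) has L1 = 3, L2 = 3.
A repeated pair means some other pair never occurs (only 4 distinct pairs out of 16), so the squares are not orthogonal.
Conclusion: NO.

NO


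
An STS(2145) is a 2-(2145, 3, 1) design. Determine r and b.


An STS(v) is a 2-(v, 3, 1) BIBD: block size k = 3, λ = 1.
Replication: r(k − 1) = λ(v − 1) ⇒ r·2 = 2145 − 1 = 2144 ⇒ r = 1072.
Block count: b = v(v − 1)/6 = 2145·2144/6 = 4598880/6 = 766480.

r = 1072, b = 766480.


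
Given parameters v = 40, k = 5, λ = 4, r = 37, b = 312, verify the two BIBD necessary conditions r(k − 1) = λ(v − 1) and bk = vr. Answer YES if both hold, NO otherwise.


Condition (i): r(k − 1) = 37·4 = 148; λ(v − 1) = 4·39 = 156. Match? NO.
Condition (ii): bk = 312·5 = 1560; vr = 40·37 = 1480. Match? NO.
Both conditions hold? NO.

NO


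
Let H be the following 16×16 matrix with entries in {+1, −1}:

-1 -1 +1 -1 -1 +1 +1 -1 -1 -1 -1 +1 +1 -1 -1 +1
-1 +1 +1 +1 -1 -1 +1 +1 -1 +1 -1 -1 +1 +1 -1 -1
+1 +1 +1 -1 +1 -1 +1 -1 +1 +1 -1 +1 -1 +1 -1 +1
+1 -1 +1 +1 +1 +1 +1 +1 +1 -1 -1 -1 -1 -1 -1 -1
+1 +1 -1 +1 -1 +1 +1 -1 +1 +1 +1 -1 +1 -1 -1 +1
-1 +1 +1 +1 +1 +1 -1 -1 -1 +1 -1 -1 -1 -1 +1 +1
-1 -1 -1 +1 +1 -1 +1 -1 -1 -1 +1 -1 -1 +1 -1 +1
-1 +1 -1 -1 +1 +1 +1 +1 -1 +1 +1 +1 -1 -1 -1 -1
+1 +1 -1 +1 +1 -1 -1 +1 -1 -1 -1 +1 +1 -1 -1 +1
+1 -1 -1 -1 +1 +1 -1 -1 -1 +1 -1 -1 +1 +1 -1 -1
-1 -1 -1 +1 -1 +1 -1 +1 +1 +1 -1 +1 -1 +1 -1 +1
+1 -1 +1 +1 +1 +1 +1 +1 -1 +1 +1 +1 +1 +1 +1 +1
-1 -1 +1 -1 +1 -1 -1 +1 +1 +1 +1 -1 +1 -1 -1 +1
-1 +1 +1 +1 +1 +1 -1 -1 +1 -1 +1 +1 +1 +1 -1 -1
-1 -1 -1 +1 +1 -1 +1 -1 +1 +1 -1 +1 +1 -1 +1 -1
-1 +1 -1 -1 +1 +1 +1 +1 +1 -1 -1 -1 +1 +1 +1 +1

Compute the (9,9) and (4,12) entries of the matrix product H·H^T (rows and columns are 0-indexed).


Row 4 of H: [1, 1, -1, 1, -1, 1, 1, -1, 1, 1, 1, -1, 1, -1, -1, 1].
Row 9 of H: [1, -1, -1, -1, 1, 1, -1, -1, -1, 1, -1, -1, 1, 1, -1, -1].
Row 12 of H: [-1, -1, 1, -1, 1, -1, -1, 1, 1, 1, 1, -1, 1, -1, -1, 1].
(H·H^T)[9][9] = Σ_j H[9][j]·H[9][j] = (1)² + (-1)² + (-1)² + (-1)² + (1)² + (1)² + (-1)² + (-1)² + (-1)² + (1)² + (-1)² + (-1)² + (1)² + (1)² + (-1)² + (-1)² = 1 + 1 + 1 + 1 + 1 + 1 + 1 + 1 + 1 + 1 + 1 + 1 + 1 + 1 + 1 + 1 = 16.
(H·H^T)[4][12] = Σ_j H[4][j]·H[12][j] = (1)·(-1) + (1)·(-1) + (-1)·(1) + (1)·(-1) + (-1)·(1) + (1)·(-1) + (1)·(-1) + (-1)·(1) + (1)·(1) + (1)·(1) + (1)·(1) + (-1)·(-1) + (1)·(1) + (-1)·(-1) + (-1)·(-1) + (1)·(1) = -1 + -1 + -1 + -1 + -1 + -1 + -1 + -1 + 1 + 1 + 1 + 1 + 1 + 1 + 1 + 1 = 0.
So rows 4 and 12 are orthogonal; the diagonal entry equals n = 16.

(9,9) entry = 16; (4,12) entry = 0.


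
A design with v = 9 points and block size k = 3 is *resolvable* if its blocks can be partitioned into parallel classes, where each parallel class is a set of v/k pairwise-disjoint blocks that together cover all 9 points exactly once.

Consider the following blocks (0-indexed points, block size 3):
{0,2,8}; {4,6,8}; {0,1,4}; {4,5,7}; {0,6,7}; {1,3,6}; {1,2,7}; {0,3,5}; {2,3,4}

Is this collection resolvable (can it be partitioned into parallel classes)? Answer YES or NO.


v = 9, block size k = 3, number of blocks = 9.
For resolvability, blocks must partition into parallel classes of size v/k = 3.
Total blocks must therefore be a multiple of 3: 9 = 3·3 + 0 ⇒ divisible ✓.
Consider block {0,1,4}. It intersects every other block in the collection, so no parallel class of size 3 can contain it.
Since every block must belong to some parallel class in a resolution, the collection cannot be partitioned into parallel classes.
Resolvable? NO.

NO


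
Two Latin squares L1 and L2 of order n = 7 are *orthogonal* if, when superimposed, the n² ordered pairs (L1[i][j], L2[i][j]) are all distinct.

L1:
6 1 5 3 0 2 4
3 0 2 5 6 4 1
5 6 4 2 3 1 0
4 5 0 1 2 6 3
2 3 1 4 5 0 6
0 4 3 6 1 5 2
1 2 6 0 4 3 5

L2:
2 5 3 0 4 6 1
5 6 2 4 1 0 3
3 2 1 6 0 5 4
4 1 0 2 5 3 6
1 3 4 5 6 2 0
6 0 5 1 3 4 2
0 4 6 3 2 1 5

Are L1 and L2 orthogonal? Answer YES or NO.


Form the n² = 49 superimposed pairs (L1[i][j], L2[i][j]), row by row (rows and columns indexed from 0):
row 0: (6,2) (1,5) (5,3) (3,0) (0,4) (2,6) (4,1)
row 1: (3,5) (0,6) (2,2) (5,4) (6,1) (4,0) (1,3)
row 2: (5,3) (6,2) (4,1) (2,6) (3,0) (1,5) (0,4)
row 3: (4,4) (5,1) (0,0) (1,2) (2,5) (6,3) (3,6)
row 4: (2,1) (3,3) (1,4) (4,5) (5,6) (0,2) (6,0)
row 5: (0,6) (4,0) (3,5) (6,1) (1,3) (5,4) (2,2)
row 6: (1,0) (2,4) (6,6) (0,3) (4,2) (3,1) (5,5)
Orthogonality requires all 49 pairs distinct.
But the pair (5,3) repeats: cell (0,2) has L1 = 5, L2 = 3, and cell (2,0) has L1 = 5, L2 = 3.
A repeated pair means some other pair never occurs (only 35 distinct pairs out of 49), so the squares are not orthogonal.
Conclusion: NO.

NO


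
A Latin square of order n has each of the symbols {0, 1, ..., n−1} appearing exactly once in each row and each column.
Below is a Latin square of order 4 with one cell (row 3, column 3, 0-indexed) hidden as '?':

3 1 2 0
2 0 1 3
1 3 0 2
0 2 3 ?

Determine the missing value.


Row 3 contains symbols [0, 2, 3] — missing [1].
Column 3 contains symbols [0, 2, 3] — missing [1].
The missing symbol must appear in both missing sets; intersection = [1].
Therefore the hidden value is 1.

Missing value = 1.


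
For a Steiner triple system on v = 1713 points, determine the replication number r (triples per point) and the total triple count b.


An STS(v) is a 2-(v, 3, 1) BIBD: block size k = 3, λ = 1.
Replication: r(k − 1) = λ(v − 1) ⇒ r·2 = 1713 − 1 = 1712 ⇒ r = 856.
Block count: bk = vr ⇒ b·3 = 1713·856 = 1466328 ⇒ b = 488776.
(Check via b = v(v − 1)/6 = 1713·1712/6 = 2932656/6 = 488776.)

r = 856, b = 488776.


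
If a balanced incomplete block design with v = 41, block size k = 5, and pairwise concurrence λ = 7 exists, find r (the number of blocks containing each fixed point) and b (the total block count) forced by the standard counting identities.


Any 2-(v, k, λ) BIBD satisfies two necessary conditions:
  (i)  Each point sits in r blocks, and counting incidences through any fixed point gives r(k − 1) = λ(v − 1), so r = λ(v − 1)/(k − 1).
  (ii) Total incidences bk = vr, so b = vr/k.
Step 1: r = λ(v − 1)/(k − 1) = 7·(41 − 1)/(5 − 1) = 7·40/4 = 280/4 = 70.
Step 2: b = vr/k = 41·70/5 = 2870/5 = 574.
Check integrality: r = 70 ∈ Z ✓, b = 574 ∈ Z ✓.
(These identities are necessary conditions: they determine r and b for any design with these parameters, but do not by themselves prove that one exists.)

r = 70, b = 574.


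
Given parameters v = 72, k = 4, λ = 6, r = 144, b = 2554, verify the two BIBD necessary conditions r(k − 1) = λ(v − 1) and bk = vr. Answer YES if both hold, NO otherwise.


Condition (i): r(k − 1) = 144·3 = 432; λ(v − 1) = 6·71 = 426. Match? NO.
Condition (ii): bk = 2554·4 = 10216; vr = 72·144 = 10368. Match? NO.
Both conditions hold? NO.

NO


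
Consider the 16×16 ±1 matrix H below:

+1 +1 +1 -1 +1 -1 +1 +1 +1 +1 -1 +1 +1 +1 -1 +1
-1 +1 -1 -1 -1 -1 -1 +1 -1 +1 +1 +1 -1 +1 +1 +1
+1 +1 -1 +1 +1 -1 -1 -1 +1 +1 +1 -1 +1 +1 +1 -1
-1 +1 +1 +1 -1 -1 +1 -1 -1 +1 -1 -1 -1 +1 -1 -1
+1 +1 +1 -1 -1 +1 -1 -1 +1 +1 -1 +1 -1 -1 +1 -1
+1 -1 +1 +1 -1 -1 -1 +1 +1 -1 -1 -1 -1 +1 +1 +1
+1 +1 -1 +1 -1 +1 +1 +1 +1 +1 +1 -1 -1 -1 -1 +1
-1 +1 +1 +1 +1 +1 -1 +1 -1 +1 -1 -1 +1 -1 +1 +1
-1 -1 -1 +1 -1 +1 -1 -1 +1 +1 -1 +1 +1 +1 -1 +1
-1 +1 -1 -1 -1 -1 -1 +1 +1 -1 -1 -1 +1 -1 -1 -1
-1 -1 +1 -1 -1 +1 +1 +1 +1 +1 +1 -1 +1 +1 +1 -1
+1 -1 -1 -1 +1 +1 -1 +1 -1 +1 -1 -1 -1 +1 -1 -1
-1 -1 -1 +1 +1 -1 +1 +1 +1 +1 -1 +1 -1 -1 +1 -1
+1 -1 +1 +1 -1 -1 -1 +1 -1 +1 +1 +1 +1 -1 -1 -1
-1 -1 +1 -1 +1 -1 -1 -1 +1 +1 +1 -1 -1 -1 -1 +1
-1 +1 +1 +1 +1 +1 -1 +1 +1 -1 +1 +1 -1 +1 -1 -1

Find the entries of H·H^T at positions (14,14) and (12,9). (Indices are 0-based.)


Row 9 of H: [-1, 1, -1, -1, -1, -1, -1, 1, 1, -1, -1, -1, 1, -1, -1, -1].
Row 12 of H: [-1, -1, -1, 1, 1, -1, 1, 1, 1, 1, -1, 1, -1, -1, 1, -1].
Row 14 of H: [-1, -1, 1, -1, 1, -1, -1, -1, 1, 1, 1, -1, -1, -1, -1, 1].
(H·H^T)[14][14] = Σ_j H[14][j]·H[14][j] = (-1)² + (-1)² + (1)² + (-1)² + (1)² + (-1)² + (-1)² + (-1)² + (1)² + (1)² + (1)² + (-1)² + (-1)² + (-1)² + (-1)² + (1)² = 1 + 1 + 1 + 1 + 1 + 1 + 1 + 1 + 1 + 1 + 1 + 1 + 1 + 1 + 1 + 1 = 16.
(H·H^T)[12][9] = Σ_j H[12][j]·H[9][j] = (-1)·(-1) + (-1)·(1) + (-1)·(-1) + (1)·(-1) + (1)·(-1) + (-1)·(-1) + (1)·(-1) + (1)·(1) + (1)·(1) + (1)·(-1) + (-1)·(-1) + (1)·(-1) + (-1)·(1) + (-1)·(-1) + (1)·(-1) + (-1)·(-1) = 1 + -1 + 1 + -1 + -1 + 1 + -1 + 1 + 1 + -1 + 1 + -1 + -1 + 1 + -1 + 1 = 0.
So rows 12 and 9 are orthogonal; the diagonal entry equals n = 16.

(14,14) entry = 16; (12,9) entry = 0.


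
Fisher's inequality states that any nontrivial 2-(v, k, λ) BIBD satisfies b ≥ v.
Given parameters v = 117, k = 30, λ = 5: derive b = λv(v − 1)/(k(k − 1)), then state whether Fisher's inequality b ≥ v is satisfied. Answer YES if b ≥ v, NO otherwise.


r = λ(v − 1)/(k − 1) = 5·116/29 = 20.
b = vr/k = 117·20/30 = 78.
Fisher's inequality: b ≥ v ⇔ 78 ≥ 117? NO.

NO


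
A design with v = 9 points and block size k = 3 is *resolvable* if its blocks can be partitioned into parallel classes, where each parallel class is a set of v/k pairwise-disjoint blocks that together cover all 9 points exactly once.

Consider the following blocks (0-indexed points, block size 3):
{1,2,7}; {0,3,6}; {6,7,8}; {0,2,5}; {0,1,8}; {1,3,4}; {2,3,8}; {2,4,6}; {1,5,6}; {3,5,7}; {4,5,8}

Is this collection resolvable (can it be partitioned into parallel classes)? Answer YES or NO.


v = 9, block size k = 3, number of blocks = 11.
For resolvability, blocks must partition into parallel classes of size v/k = 3.
Total blocks must therefore be a multiple of 3: 11 = 3·3 + 2 ⇒ not divisible ✗.
Resolvable? NO.

NO


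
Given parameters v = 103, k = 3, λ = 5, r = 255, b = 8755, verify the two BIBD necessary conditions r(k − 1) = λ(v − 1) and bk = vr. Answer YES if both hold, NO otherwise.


Condition (i): r(k − 1) = 255·2 = 510; λ(v − 1) = 5·102 = 510. Match? YES.
Condition (ii): bk = 8755·3 = 26265; vr = 103·255 = 26265. Match? YES.
Both conditions hold? YES.

YES


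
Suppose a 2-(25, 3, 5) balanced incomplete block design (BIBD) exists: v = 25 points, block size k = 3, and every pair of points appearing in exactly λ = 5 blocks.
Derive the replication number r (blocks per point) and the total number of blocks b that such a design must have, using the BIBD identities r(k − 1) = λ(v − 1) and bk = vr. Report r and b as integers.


Any 2-(v, k, λ) BIBD satisfies two necessary conditions:
  (i)  Each point sits in r blocks, and counting incidences through any fixed point gives r(k − 1) = λ(v − 1), so r = λ(v − 1)/(k − 1).
  (ii) Total incidences bk = vr, so b = vr/k.
Step 1: r = λ(v − 1)/(k − 1) = 5·(25 − 1)/(3 − 1) = 5·24/2 = 120/2 = 60.
Step 2: b = vr/k = 25·60/3 = 1500/3 = 500.
Check integrality: r = 60 ∈ Z ✓, b = 500 ∈ Z ✓.
(These identities are necessary conditions: they determine r and b for any design with these parameters, but do not by themselves prove that one exists.)

r = 60, b = 500.


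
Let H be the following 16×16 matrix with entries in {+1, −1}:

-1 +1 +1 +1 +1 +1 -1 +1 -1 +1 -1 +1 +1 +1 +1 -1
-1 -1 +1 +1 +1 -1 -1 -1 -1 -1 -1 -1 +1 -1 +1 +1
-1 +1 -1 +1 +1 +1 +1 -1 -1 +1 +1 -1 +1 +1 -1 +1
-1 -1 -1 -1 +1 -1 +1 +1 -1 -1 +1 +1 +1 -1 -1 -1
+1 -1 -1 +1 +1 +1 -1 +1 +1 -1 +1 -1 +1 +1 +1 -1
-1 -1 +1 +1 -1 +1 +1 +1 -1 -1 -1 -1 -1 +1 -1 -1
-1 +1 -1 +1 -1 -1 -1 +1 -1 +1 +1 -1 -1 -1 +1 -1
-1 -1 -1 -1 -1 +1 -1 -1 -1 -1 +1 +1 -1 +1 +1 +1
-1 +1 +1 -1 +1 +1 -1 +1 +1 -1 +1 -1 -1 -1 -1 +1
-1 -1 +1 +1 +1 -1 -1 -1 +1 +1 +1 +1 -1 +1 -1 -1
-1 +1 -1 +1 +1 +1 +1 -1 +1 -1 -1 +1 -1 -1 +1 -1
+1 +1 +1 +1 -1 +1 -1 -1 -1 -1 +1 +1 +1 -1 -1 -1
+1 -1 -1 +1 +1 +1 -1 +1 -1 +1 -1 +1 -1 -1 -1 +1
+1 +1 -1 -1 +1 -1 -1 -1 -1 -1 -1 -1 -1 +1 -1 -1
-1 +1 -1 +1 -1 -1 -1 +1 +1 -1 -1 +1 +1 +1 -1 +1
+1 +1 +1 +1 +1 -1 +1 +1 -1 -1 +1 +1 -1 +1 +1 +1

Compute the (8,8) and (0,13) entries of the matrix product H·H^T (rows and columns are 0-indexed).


Row 0 of H: [-1, 1, 1, 1, 1, 1, -1, 1, -1, 1, -1, 1, 1, 1, 1, -1].
Row 8 of H: [-1, 1, 1, -1, 1, 1, -1, 1, 1, -1, 1, -1, -1, -1, -1, 1].
Row 13 of H: [1, 1, -1, -1, 1, -1, -1, -1, -1, -1, -1, -1, -1, 1, -1, -1].
(H·H^T)[8][8] = Σ_j H[8][j]·H[8][j] = (-1)² + (1)² + (1)² + (-1)² + (1)² + (1)² + (-1)² + (1)² + (1)² + (-1)² + (1)² + (-1)² + (-1)² + (-1)² + (-1)² + (1)² = 1 + 1 + 1 + 1 + 1 + 1 + 1 + 1 + 1 + 1 + 1 + 1 + 1 + 1 + 1 + 1 = 16.
(H·H^T)[0][13] = Σ_j H[0][j]·H[13][j] = (-1)·(1) + (1)·(1) + (1)·(-1) + (1)·(-1) + (1)·(1) + (1)·(-1) + (-1)·(-1) + (1)·(-1) + (-1)·(-1) + (1)·(-1) + (-1)·(-1) + (1)·(-1) + (1)·(-1) + (1)·(1) + (1)·(-1) + (-1)·(-1) = -1 + 1 + -1 + -1 + 1 + -1 + 1 + -1 + 1 + -1 + 1 + -1 + -1 + 1 + -1 + 1 = -2.
Rows 0 and 13 are not orthogonal (dot product = -2 ≠ 0), so H is not a Hadamard matrix.

(8,8) entry = 16; (0,13) entry = -2.


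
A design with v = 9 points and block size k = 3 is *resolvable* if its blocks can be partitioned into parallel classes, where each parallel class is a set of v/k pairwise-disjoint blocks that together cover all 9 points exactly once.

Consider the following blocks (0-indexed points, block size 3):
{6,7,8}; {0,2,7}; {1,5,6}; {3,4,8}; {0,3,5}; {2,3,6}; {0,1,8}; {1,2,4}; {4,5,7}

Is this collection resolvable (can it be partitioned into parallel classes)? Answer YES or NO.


v = 9, block size k = 3, number of blocks = 9.
For resolvability, blocks must partition into parallel classes of size v/k = 3.
Total blocks must therefore be a multiple of 3: 9 = 3·3 + 0 ⇒ divisible ✓.
Greedy packing gives 3 candidate class(es). Each should be a full parallel class (size 3, covers all 9 points).
  Class 1 (3 blocks): {6,7,8}; {0,3,5}; {1,2,4}. Points covered: [0, 1, 2, 3, 4, 5, 6, 7, 8].
  Class 2 (3 blocks): {0,2,7}; {1,5,6}; {3,4,8}. Points covered: [0, 1, 2, 3, 4, 5, 6, 7, 8].
  Class 3 (3 blocks): {2,3,6}; {0,1,8}; {4,5,7}. Points covered: [0, 1, 2, 3, 4, 5, 6, 7, 8].
All classes full (size 3)? YES. All classes cover every point? YES.
Resolvable? YES.

YES


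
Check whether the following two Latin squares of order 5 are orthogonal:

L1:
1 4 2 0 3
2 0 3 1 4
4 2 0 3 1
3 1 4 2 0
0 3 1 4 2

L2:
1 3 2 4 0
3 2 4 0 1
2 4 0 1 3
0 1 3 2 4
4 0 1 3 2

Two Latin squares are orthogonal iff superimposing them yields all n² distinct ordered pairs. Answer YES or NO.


Form the n² = 25 superimposed pairs (L1[i][j], L2[i][j]), row by row (rows and columns indexed from 0):
row 0: (1,1) (4,3) (2,2) (0,4) (3,0)
row 1: (2,3) (0,2) (3,4) (1,0) (4,1)
row 2: (4,2) (2,4) (0,0) (3,1) (1,3)
row 3: (3,0) (1,1) (4,3) (2,2) (0,4)
row 4: (0,4) (3,0) (1,1) (4,3) (2,2)
Orthogonality requires all 25 pairs distinct.
But the pair (3,0) repeats: cell (0,4) has L1 = 3, L2 = 0, and cell (3,0) has L1 = 3, L2 = 0.
A repeated pair means some other pair never occurs (only 15 distinct pairs out of 25), so the squares are not orthogonal.
Conclusion: NO.

NO


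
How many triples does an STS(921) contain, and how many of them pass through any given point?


An STS(v) is a 2-(v, 3, 1) BIBD: block size k = 3, λ = 1.
Replication: r(k − 1) = λ(v − 1) ⇒ r·2 = 921 − 1 = 920 ⇒ r = 460.
Block count: b = v(v − 1)/6 = 921·920/6 = 847320/6 = 141220.

r = 460, b = 141220.


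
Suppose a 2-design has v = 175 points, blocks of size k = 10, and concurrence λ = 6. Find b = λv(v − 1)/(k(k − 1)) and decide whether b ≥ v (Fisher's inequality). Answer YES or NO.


r = λ(v − 1)/(k − 1) = 6·174/9 = 116.
b = vr/k = 175·116/10 = 2030.
Fisher's inequality: b ≥ v ⇔ 2030 ≥ 175? YES.

YES


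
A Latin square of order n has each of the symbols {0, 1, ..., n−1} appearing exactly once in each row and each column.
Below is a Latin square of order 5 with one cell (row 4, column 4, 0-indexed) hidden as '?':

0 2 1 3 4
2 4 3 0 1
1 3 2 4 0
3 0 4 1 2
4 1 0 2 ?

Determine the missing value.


Row 4 contains symbols [0, 1, 2, 4] — missing [3].
Column 4 contains symbols [0, 1, 2, 4] — missing [3].
The missing symbol must appear in both missing sets; intersection = [3].
Therefore the hidden value is 3.

Missing value = 3.


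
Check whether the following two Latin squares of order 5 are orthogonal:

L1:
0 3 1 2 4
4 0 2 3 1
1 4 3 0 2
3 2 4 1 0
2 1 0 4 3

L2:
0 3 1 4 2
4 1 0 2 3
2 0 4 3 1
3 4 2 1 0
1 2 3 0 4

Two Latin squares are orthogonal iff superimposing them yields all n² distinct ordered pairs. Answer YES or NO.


Form the n² = 25 superimposed pairs (L1[i][j], L2[i][j]), row by row (rows and columns indexed from 0):
row 0: (0,0) (3,3) (1,1) (2,4) (4,2)
row 1: (4,4) (0,1) (2,0) (3,2) (1,3)
row 2: (1,2) (4,0) (3,4) (0,3) (2,1)
row 3: (3,3) (2,4) (4,2) (1,1) (0,0)
row 4: (2,1) (1,2) (0,3) (4,0) (3,4)
Orthogonality requires all 25 pairs distinct.
But the pair (3,3) repeats: cell (0,1) has L1 = 3, L2 = 3, and cell (3,0) has L1 = 3, L2 = 3.
A repeated pair means some other pair never occurs (only 15 distinct pairs out of 25), so the squares are not orthogonal.
Conclusion: NO.

NO


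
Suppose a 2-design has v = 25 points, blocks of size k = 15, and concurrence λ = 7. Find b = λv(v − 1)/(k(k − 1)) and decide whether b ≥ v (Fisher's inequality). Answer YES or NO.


r = λ(v − 1)/(k − 1) = 7·24/14 = 12.
b = vr/k = 25·12/15 = 20.
Fisher's inequality: b ≥ v ⇔ 20 ≥ 25? NO.

NO


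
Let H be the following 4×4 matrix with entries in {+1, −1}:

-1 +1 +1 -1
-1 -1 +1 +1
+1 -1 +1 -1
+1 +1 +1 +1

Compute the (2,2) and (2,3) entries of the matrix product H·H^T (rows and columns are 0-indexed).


Row 2 of H: [1, -1, 1, -1].
Row 3 of H: [1, 1, 1, 1].
(H·H^T)[2][2] = Σ_j H[2][j]·H[2][j] = (1)² + (-1)² + (1)² + (-1)² = 1 + 1 + 1 + 1 = 4.
(H·H^T)[2][3] = Σ_j H[2][j]·H[3][j] = (1)·(1) + (-1)·(1) + (1)·(1) + (-1)·(1) = 1 + -1 + 1 + -1 = 0.
So rows 2 and 3 are orthogonal; the diagonal entry equals n = 4.

(2,2) entry = 4; (2,3) entry = 0.


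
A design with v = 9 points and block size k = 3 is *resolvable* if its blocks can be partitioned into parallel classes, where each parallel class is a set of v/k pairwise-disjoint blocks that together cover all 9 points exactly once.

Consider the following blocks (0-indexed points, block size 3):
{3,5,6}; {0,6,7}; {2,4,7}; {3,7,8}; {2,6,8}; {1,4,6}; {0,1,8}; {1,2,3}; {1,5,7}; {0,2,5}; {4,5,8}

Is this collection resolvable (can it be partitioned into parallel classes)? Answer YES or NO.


v = 9, block size k = 3, number of blocks = 11.
For resolvability, blocks must partition into parallel classes of size v/k = 3.
Total blocks must therefore be a multiple of 3: 11 = 3·3 + 2 ⇒ not divisible ✗.
Resolvable? NO.

NO


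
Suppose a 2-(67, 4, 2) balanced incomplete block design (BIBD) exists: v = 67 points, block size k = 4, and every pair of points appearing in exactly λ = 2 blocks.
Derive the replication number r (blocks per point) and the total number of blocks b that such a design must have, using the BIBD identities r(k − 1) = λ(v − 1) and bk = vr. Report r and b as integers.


Any 2-(v, k, λ) BIBD satisfies two necessary conditions:
  (i)  Each point sits in r blocks, and counting incidences through any fixed point gives r(k − 1) = λ(v − 1), so r = λ(v − 1)/(k − 1).
  (ii) Total incidences bk = vr, so b = vr/k.
Step 1: r = λ(v − 1)/(k − 1) = 2·(67 − 1)/(4 − 1) = 2·66/3 = 132/3 = 44.
Step 2: b = vr/k = 67·44/4 = 2948/4 = 737.
Check integrality: r = 44 ∈ Z ✓, b = 737 ∈ Z ✓.
(These identities are necessary conditions: they determine r and b for any design with these parameters, but do not by themselves prove that one exists.)

r = 44, b = 737.


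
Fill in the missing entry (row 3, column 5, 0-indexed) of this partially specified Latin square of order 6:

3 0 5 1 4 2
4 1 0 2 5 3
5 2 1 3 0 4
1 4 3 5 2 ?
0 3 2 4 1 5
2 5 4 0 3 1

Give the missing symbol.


Row 3 contains symbols [1, 2, 3, 4, 5] — missing [0].
Column 5 contains symbols [1, 2, 3, 4, 5] — missing [0].
The missing symbol must appear in both missing sets; intersection = [0].
Therefore the hidden value is 0.

Missing value = 0.


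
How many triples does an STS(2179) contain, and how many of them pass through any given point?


An STS(v) is a 2-(v, 3, 1) BIBD: block size k = 3, λ = 1.
Replication: r(k − 1) = λ(v − 1) ⇒ r·2 = 2179 − 1 = 2178 ⇒ r = 1089.
Block count: b = v(v − 1)/6 = 2179·2178/6 = 4745862/6 = 790977.
(Check via bk = vr: 790977·3 = 2372931 = 2179·1089 = 2372931 ✓.)

r = 1089, b = 790977.


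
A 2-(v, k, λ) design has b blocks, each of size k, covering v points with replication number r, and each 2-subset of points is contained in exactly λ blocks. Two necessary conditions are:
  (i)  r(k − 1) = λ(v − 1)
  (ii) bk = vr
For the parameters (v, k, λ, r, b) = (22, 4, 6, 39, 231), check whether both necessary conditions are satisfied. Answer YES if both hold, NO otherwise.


Condition (i): r(k − 1) = 39·3 = 117; λ(v − 1) = 6·21 = 126. Match? NO.
Condition (ii): bk = 231·4 = 924; vr = 22·39 = 858. Match? NO.
Both conditions hold? NO.

NO


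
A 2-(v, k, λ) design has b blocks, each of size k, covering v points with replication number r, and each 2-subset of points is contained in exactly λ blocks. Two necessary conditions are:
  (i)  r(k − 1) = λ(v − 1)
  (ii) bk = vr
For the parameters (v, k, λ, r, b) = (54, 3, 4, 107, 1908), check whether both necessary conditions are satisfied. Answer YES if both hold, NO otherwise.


Condition (i): r(k − 1) = 107·2 = 214; λ(v − 1) = 4·53 = 212. Match? NO.
Condition (ii): bk = 1908·3 = 5724; vr = 54·107 = 5778. Match? NO.
Both conditions hold? NO.

NO


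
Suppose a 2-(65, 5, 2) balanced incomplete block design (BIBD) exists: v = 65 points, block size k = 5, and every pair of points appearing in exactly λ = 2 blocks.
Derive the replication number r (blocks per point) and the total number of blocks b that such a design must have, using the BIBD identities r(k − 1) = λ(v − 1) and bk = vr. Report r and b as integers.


Any 2-(v, k, λ) BIBD satisfies two necessary conditions:
  (i)  Each point sits in r blocks, and counting incidences through any fixed point gives r(k − 1) = λ(v − 1), so r = λ(v − 1)/(k − 1).
  (ii) Total incidences bk = vr, so b = vr/k.
Step 1: r = λ(v − 1)/(k − 1) = 2·(65 − 1)/(5 − 1) = 2·64/4 = 128/4 = 32.
Step 2: b = vr/k = 65·32/5 = 2080/5 = 416.
Check integrality: r = 32 ∈ Z ✓, b = 416 ∈ Z ✓.
(These identities are necessary conditions: they determine r and b for any design with these parameters, but do not by themselves prove that one exists.)

r = 32, b = 416.


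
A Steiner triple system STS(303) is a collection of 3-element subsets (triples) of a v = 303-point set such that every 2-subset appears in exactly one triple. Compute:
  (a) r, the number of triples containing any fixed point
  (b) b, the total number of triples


An STS(v) is a 2-(v, 3, 1) BIBD: block size k = 3, λ = 1.
Replication: r(k − 1) = λ(v − 1) ⇒ r·2 = 303 − 1 = 302 ⇒ r = 151.
Block count: bk = vr ⇒ b·3 = 303·151 = 45753 ⇒ b = 15251.
(Check via b = v(v − 1)/6 = 303·302/6 = 91506/6 = 15251.)

r = 151, b = 15251.


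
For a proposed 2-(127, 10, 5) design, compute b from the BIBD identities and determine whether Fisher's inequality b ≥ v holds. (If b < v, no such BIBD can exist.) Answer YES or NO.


r = λ(v − 1)/(k − 1) = 5·126/9 = 70.
b = vr/k = 127·70/10 = 889.
Fisher's inequality: b ≥ v ⇔ 889 ≥ 127? YES.

YES


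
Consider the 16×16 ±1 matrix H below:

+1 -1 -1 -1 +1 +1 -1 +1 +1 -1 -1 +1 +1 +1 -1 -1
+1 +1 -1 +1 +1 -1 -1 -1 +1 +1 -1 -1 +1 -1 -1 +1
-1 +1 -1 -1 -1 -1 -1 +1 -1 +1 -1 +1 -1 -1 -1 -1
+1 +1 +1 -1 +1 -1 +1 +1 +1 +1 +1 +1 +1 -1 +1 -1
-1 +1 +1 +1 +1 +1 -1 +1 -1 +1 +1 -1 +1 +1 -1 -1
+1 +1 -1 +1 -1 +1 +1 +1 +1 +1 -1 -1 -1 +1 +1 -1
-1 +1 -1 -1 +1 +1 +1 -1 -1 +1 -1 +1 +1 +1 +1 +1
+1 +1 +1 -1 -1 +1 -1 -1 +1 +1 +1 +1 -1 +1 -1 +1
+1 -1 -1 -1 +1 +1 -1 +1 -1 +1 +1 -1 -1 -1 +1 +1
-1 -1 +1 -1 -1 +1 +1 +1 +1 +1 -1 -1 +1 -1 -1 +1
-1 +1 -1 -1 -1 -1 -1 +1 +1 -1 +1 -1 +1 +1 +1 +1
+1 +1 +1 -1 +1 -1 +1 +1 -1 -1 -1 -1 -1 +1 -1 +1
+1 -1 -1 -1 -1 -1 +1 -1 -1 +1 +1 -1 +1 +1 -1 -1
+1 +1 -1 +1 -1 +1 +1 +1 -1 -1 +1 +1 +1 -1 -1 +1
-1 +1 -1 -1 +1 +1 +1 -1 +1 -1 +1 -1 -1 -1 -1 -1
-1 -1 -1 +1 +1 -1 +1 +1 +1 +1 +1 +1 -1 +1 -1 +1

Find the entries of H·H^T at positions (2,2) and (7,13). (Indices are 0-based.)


Row 2 of H: [-1, 1, -1, -1, -1, -1, -1, 1, -1, 1, -1, 1, -1, -1, -1, -1].
Row 7 of H: [1, 1, 1, -1, -1, 1, -1, -1, 1, 1, 1, 1, -1, 1, -1, 1].
Row 13 of H: [1, 1, -1, 1, -1, 1, 1, 1, -1, -1, 1, 1, 1, -1, -1, 1].
(H·H^T)[2][2] = Σ_j H[2][j]·H[2][j] = (-1)² + (1)² + (-1)² + (-1)² + (-1)² + (-1)² + (-1)² + (1)² + (-1)² + (1)² + (-1)² + (1)² + (-1)² + (-1)² + (-1)² + (-1)² = 1 + 1 + 1 + 1 + 1 + 1 + 1 + 1 + 1 + 1 + 1 + 1 + 1 + 1 + 1 + 1 = 16.
(H·H^T)[7][13] = Σ_j H[7][j]·H[13][j] = (1)·(1) + (1)·(1) + (1)·(-1) + (-1)·(1) + (-1)·(-1) + (1)·(1) + (-1)·(1) + (-1)·(1) + (1)·(-1) + (1)·(-1) + (1)·(1) + (1)·(1) + (-1)·(1) + (1)·(-1) + (-1)·(-1) + (1)·(1) = 1 + 1 + -1 + -1 + 1 + 1 + -1 + -1 + -1 + -1 + 1 + 1 + -1 + -1 + 1 + 1 = 0.
So rows 7 and 13 are orthogonal; the diagonal entry equals n = 16.

(2,2) entry = 16; (7,13) entry = 0.


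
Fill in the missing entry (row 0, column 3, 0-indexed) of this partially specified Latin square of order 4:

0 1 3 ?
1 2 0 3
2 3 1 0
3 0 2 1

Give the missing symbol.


Row 0 contains symbols [0, 1, 3] — missing [2].
Column 3 contains symbols [0, 1, 3] — missing [2].
The missing symbol must appear in both missing sets; intersection = [2].
Therefore the hidden value is 2.

Missing value = 2.


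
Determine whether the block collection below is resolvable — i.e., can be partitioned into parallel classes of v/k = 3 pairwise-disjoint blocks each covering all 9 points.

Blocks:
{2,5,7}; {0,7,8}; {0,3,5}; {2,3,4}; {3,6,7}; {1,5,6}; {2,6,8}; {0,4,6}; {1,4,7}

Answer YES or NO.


v = 9, block size k = 3, number of blocks = 9.
For resolvability, blocks must partition into parallel classes of size v/k = 3.
Total blocks must therefore be a multiple of 3: 9 = 3·3 + 0 ⇒ divisible ✓.
Consider block {2,5,7}. The only other block(s) in the collection disjoint from it are {0,4,6} — just 1 block(s). Any parallel class containing {2,5,7} would need 2 other blocks each disjoint from it, so no parallel class of size 3 can contain {2,5,7}.
Since every block must belong to some parallel class in a resolution, the collection cannot be partitioned into parallel classes.
Resolvable? NO.

NO


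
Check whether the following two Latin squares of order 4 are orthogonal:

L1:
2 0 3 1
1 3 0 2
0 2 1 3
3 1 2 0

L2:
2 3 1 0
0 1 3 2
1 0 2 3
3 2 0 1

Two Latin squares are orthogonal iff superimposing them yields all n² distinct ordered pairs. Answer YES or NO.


Form the n² = 16 superimposed pairs (L1[i][j], L2[i][j]), row by row (rows and columns indexed from 0):
row 0: (2,2) (0,3) (3,1) (1,0)
row 1: (1,0) (3,1) (0,3) (2,2)
row 2: (0,1) (2,0) (1,2) (3,3)
row 3: (3,3) (1,2) (2,0) (0,1)
Orthogonality requires all 16 pairs distinct.
But the pair (1,0) repeats: cell (0,3) has L1 = 1, L2 = 0, and cell (1,0) has L1 = 1, L2 = 0.
A repeated pair means some other pair never occurs (only 8 distinct pairs out of 16), so the squares are not orthogonal.
Conclusion: NO.

NO


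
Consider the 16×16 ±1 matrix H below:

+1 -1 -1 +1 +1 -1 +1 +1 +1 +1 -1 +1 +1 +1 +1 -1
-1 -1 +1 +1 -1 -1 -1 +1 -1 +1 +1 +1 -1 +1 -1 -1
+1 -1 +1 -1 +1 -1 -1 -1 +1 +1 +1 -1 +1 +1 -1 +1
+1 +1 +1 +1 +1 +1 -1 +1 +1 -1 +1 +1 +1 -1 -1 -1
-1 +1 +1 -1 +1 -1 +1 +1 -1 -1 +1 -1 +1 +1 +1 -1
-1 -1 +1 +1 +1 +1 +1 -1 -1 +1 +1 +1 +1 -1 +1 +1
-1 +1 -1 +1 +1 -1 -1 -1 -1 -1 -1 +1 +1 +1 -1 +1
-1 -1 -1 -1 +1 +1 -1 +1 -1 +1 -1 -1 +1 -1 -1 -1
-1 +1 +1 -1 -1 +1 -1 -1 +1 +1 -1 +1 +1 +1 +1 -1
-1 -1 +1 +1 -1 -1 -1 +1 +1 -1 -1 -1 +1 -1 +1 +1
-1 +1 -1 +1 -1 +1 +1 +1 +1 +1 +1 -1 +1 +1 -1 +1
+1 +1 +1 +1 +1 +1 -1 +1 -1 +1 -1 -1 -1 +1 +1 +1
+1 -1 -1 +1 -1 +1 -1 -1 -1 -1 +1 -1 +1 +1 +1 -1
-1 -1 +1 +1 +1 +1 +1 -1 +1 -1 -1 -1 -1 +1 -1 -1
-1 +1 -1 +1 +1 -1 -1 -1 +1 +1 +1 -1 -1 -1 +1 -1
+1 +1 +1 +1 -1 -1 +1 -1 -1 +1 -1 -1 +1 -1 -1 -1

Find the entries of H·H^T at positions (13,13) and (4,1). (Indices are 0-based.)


Row 1 of H: [-1, -1, 1, 1, -1, -1, -1, 1, -1, 1, 1, 1, -1, 1, -1, -1].
Row 4 of H: [-1, 1, 1, -1, 1, -1, 1, 1, -1, -1, 1, -1, 1, 1, 1, -1].
Row 13 of H: [-1, -1, 1, 1, 1, 1, 1, -1, 1, -1, -1, -1, -1, 1, -1, -1].
(H·H^T)[13][13] = Σ_j H[13][j]·H[13][j] = (-1)² + (-1)² + (1)² + (1)² + (1)² + (1)² + (1)² + (-1)² + (1)² + (-1)² + (-1)² + (-1)² + (-1)² + (1)² + (-1)² + (-1)² = 1 + 1 + 1 + 1 + 1 + 1 + 1 + 1 + 1 + 1 + 1 + 1 + 1 + 1 + 1 + 1 = 16.
(H·H^T)[4][1] = Σ_j H[4][j]·H[1][j] = (-1)·(-1) + (1)·(-1) + (1)·(1) + (-1)·(1) + (1)·(-1) + (-1)·(-1) + (1)·(-1) + (1)·(1) + (-1)·(-1) + (-1)·(1) + (1)·(1) + (-1)·(1) + (1)·(-1) + (1)·(1) + (1)·(-1) + (-1)·(-1) = 1 + -1 + 1 + -1 + -1 + 1 + -1 + 1 + 1 + -1 + 1 + -1 + -1 + 1 + -1 + 1 = 0.
So rows 4 and 1 are orthogonal; the diagonal entry equals n = 16.

(13,13) entry = 16; (4,1) entry = 0.


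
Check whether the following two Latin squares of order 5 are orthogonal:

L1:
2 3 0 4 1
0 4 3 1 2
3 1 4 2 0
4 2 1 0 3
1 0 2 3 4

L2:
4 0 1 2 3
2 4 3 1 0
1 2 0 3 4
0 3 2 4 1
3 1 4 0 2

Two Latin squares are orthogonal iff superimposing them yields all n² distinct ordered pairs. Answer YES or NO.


Form the n² = 25 superimposed pairs (L1[i][j], L2[i][j]), row by row (rows and columns indexed from 0):
row 0: (2,4) (3,0) (0,1) (4,2) (1,3)
row 1: (0,2) (4,4) (3,3) (1,1) (2,0)
row 2: (3,1) (1,2) (4,0) (2,3) (0,4)
row 3: (4,0) (2,3) (1,2) (0,4) (3,1)
row 4: (1,3) (0,1) (2,4) (3,0) (4,2)
Orthogonality requires all 25 pairs distinct.
But the pair (4,0) repeats: cell (2,2) has L1 = 4, L2 = 0, and cell (3,0) has L1 = 4, L2 = 0.
A repeated pair means some other pair never occurs (only 15 distinct pairs out of 25), so the squares are not orthogonal.
Conclusion: NO.

NO


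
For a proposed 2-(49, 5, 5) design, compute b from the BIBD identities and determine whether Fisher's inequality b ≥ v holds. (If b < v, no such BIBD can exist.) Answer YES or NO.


b = λv(v − 1)/(k(k − 1)) = 5·49·48/(5·4) = 11760/20 = 588.
Compare with v = 49: b ≥ v, so Fisher's inequality holds.

YES


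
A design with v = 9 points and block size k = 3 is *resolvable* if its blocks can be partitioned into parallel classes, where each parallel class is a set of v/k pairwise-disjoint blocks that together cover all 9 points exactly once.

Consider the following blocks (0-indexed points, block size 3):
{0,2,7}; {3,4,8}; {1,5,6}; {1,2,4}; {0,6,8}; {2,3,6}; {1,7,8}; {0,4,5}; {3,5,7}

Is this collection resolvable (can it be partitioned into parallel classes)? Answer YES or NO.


v = 9, block size k = 3, number of blocks = 9.
For resolvability, blocks must partition into parallel classes of size v/k = 3.
Total blocks must therefore be a multiple of 3: 9 = 3·3 + 0 ⇒ divisible ✓.
Greedy packing gives 3 candidate class(es). Each should be a full parallel class (size 3, covers all 9 points).
  Class 1 (3 blocks): {0,2,7}; {3,4,8}; {1,5,6}. Points covered: [0, 1, 2, 3, 4, 5, 6, 7, 8].
  Class 2 (3 blocks): {1,2,4}; {0,6,8}; {3,5,7}. Points covered: [0, 1, 2, 3, 4, 5, 6, 7, 8].
  Class 3 (3 blocks): {2,3,6}; {1,7,8}; {0,4,5}. Points covered: [0, 1, 2, 3, 4, 5, 6, 7, 8].
All classes full (size 3)? YES. All classes cover every point? YES.
Resolvable? YES.

YES


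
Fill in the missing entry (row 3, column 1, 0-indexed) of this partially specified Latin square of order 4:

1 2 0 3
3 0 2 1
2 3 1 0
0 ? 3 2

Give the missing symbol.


Row 3 contains symbols [0, 2, 3] — missing [1].
Column 1 contains symbols [0, 2, 3] — missing [1].
The missing symbol must appear in both missing sets; intersection = [1].
Therefore the hidden value is 1.

Missing value = 1.


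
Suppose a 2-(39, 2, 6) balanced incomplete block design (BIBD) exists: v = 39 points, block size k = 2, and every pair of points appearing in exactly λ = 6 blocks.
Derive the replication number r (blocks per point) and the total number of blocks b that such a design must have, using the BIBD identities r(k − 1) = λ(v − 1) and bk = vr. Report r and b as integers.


Any 2-(v, k, λ) BIBD satisfies two necessary conditions:
  (i)  Each point sits in r blocks, and counting incidences through any fixed point gives r(k − 1) = λ(v − 1), so r = λ(v − 1)/(k − 1).
  (ii) Total incidences bk = vr, so b = vr/k.
Step 1: r = λ(v − 1)/(k − 1) = 6·(39 − 1)/(2 − 1) = 6·38/1 = 228/1 = 228.
Step 2: b = vr/k = 39·228/2 = 8892/2 = 4446.
Check integrality: r = 228 ∈ Z ✓, b = 4446 ∈ Z ✓.
(These identities are necessary conditions: they determine r and b for any design with these parameters, but do not by themselves prove that one exists.)

r = 228, b = 4446.


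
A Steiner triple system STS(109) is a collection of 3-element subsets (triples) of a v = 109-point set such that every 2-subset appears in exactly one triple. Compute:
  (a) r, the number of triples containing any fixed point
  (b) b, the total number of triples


An STS(v) is a 2-(v, 3, 1) BIBD: block size k = 3, λ = 1.
Replication: r(k − 1) = λ(v − 1) ⇒ r·2 = 109 − 1 = 108 ⇒ r = 54.
Block count: b = v(v − 1)/6 = 109·108/6 = 11772/6 = 1962.

r = 54, b = 1962.


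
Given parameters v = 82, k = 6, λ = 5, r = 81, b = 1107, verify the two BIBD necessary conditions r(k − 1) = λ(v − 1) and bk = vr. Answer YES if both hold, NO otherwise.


Condition (i): r(k − 1) = 81·5 = 405; λ(v − 1) = 5·81 = 405. Match? YES.
Condition (ii): bk = 1107·6 = 6642; vr = 82·81 = 6642. Match? YES.
Both conditions hold? YES.

YES


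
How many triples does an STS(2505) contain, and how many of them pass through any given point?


An STS(v) is a 2-(v, 3, 1) BIBD: block size k = 3, λ = 1.
Replication: r(k − 1) = λ(v − 1) ⇒ r·2 = 2505 − 1 = 2504 ⇒ r = 1252.
Block count: b = v(v − 1)/6 = 2505·2504/6 = 6272520/6 = 1045420.
(Check via bk = vr: 1045420·3 = 3136260 = 2505·1252 = 3136260 ✓.)

r = 1252, b = 1045420.


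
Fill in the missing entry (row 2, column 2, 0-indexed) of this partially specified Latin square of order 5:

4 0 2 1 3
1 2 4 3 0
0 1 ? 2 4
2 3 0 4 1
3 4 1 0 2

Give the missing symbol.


Row 2 contains symbols [0, 1, 2, 4] — missing [3].
Column 2 contains symbols [0, 1, 2, 4] — missing [3].
The missing symbol must appear in both missing sets; intersection = [3].
Therefore the hidden value is 3.

Missing value = 3.


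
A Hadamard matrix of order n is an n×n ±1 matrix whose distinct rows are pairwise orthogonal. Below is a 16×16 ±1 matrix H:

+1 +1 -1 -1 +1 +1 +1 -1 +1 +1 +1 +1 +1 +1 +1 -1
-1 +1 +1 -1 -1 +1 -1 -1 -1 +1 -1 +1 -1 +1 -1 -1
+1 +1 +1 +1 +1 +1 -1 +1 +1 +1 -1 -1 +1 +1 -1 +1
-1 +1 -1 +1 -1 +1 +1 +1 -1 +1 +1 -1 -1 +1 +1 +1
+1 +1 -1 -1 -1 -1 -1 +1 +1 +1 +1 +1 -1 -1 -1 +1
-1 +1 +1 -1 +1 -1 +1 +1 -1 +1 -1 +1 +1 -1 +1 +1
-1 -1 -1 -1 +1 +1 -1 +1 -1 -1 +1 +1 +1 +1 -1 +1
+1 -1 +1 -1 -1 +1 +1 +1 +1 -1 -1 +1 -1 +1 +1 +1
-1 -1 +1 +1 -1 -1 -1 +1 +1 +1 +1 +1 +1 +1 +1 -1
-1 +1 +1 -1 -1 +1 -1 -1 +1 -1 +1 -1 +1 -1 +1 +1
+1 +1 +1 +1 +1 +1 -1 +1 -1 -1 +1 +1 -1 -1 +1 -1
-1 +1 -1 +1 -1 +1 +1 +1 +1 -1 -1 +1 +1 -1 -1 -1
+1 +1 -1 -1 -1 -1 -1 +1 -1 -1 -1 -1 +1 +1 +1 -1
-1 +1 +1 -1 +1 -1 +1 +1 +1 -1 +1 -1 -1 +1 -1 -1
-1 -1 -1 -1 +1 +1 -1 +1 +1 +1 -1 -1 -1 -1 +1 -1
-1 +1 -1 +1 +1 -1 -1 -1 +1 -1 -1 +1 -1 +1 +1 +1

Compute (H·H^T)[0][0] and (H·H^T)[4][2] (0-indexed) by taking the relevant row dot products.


Row 0 of H: [1, 1, -1, -1, 1, 1, 1, -1, 1, 1, 1, 1, 1, 1, 1, -1].
Row 2 of H: [1, 1, 1, 1, 1, 1, -1, 1, 1, 1, -1, -1, 1, 1, -1, 1].
Row 4 of H: [1, 1, -1, -1, -1, -1, -1, 1, 1, 1, 1, 1, -1, -1, -1, 1].
(H·H^T)[0][0] = Σ_j H[0][j]·H[0][j] = (1)² + (1)² + (-1)² + (-1)² + (1)² + (1)² + (1)² + (-1)² + (1)² + (1)² + (1)² + (1)² + (1)² + (1)² + (1)² + (-1)² = 1 + 1 + 1 + 1 + 1 + 1 + 1 + 1 + 1 + 1 + 1 + 1 + 1 + 1 + 1 + 1 = 16.
(H·H^T)[4][2] = Σ_j H[4][j]·H[2][j] = (1)·(1) + (1)·(1) + (-1)·(1) + (-1)·(1) + (-1)·(1) + (-1)·(1) + (-1)·(-1) + (1)·(1) + (1)·(1) + (1)·(1) + (1)·(-1) + (1)·(-1) + (-1)·(1) + (-1)·(1) + (-1)·(-1) + (1)·(1) = 1 + 1 + -1 + -1 + -1 + -1 + 1 + 1 + 1 + 1 + -1 + -1 + -1 + -1 + 1 + 1 = 0.
So rows 4 and 2 are orthogonal; the diagonal entry equals n = 16.

(0,0) entry = 16; (4,2) entry = 0.
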